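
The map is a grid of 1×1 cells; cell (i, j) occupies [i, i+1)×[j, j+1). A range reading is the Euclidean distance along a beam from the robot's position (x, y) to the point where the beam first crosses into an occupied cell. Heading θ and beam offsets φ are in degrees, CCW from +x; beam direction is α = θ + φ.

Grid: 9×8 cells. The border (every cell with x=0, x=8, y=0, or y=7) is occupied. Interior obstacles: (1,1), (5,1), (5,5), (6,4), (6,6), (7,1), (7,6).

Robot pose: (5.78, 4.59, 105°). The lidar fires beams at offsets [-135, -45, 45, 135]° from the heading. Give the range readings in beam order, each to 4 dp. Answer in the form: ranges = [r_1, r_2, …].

ranges = [0.2540, 0.4400, 0.8200, 4.1454]

beam 1: φ=-135°, α=330°
  cosα=0.8660 sinα=-0.5000 | (5,4) | tMaxX 0.2540 tMaxY 1.1800 | tΔX 1.1547 tΔY 2.0000
    t=0.2540 [x] (6,4) — stop
  → r_1 = 0.2540
beam 2: φ=-45°, α=60°
  cosα=0.5000 sinα=0.8660 | (5,4) | tMaxX 0.4400 tMaxY 0.4734 | tΔX 2.0000 tΔY 1.1547
    t=0.4400 [x] (6,4) — stop
  → r_2 = 0.4400
beam 3: φ=45°, α=150°
  cosα=-0.8660 sinα=0.5000 | (5,4) | tMaxX 0.9007 tMaxY 0.8200 | tΔX 1.1547 tΔY 2.0000
    t=0.8200 [y] (5,5) — stop
  → r_3 = 0.8200
beam 4: φ=135°, α=240°
  cosα=-0.5000 sinα=-0.8660 | (5,4) | tMaxX 1.5600 tMaxY 0.6813 | tΔX 2.0000 tΔY 1.1547
    t=0.6813 [y] (5,3)
    t=1.5600 [x] (4,3)
    t=1.8360 [y] (4,2)
    t=2.9907 [y] (4,1)
    t=3.5600 [x] (3,1)
    t=4.1454 [y] (3,0) — stop
  → r_4 = 4.1454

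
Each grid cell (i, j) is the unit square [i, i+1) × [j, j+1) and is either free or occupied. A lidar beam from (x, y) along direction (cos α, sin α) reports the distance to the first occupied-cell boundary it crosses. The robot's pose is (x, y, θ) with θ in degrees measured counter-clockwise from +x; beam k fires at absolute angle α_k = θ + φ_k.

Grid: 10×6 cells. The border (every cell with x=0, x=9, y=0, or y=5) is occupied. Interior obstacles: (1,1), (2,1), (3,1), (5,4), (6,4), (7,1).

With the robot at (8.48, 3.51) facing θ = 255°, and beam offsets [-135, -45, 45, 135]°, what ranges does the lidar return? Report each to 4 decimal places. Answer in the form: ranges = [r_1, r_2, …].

ranges = [1.7205, 5.0200, 1.0400, 0.6004]

beam 1: φ=-135°, α=120°
  direction (-0.5000, 0.8660); cell (8,3); t to first gridline: x 0.9600, y 0.5658 (then +2.0000 / +1.1547)
    (8,4) via y @ 0.5658
    (7,4) via x @ 0.9600
    (7,5) via y @ 1.7205  # hit
  → r_1 = 1.7205
beam 2: φ=-45°, α=210°
  direction (-0.8660, -0.5000); cell (8,3); t to first gridline: x 0.5543, y 1.0200 (then +1.1547 / +2.0000)
    (7,3) via x @ 0.5543
    (7,2) via y @ 1.0200
    (6,2) via x @ 1.7090
    (5,2) via x @ 2.8637
    (5,1) via y @ 3.0200
    (4,1) via x @ 4.0184
    (4,0) via y @ 5.0200  # hit
  → r_2 = 5.0200
beam 3: φ=45°, α=300°
  direction (0.5000, -0.8660); cell (8,3); t to first gridline: x 1.0400, y 0.5889 (then +2.0000 / +1.1547)
    (8,2) via y @ 0.5889
    (9,2) via x @ 1.0400  # hit
  → r_3 = 1.0400
beam 4: φ=135°, α=30°
  direction (0.8660, 0.5000); cell (8,3); t to first gridline: x 0.6004, y 0.9800 (then +1.1547 / +2.0000)
    (9,3) via x @ 0.6004  # hit
  → r_4 = 0.6004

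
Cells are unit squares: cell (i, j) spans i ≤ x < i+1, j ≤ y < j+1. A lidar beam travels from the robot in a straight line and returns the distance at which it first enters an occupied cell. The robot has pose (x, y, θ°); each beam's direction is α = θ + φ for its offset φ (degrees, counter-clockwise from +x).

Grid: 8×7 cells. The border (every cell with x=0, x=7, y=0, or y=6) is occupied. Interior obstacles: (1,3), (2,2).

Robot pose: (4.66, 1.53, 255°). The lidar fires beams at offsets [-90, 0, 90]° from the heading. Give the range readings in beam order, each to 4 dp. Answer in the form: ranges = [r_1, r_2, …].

ranges = [1.8159, 0.5487, 2.0478]

beam 1: φ=-90°, α=165°
  d=(-0.9659,0.2588)  start (4,1)  tX=0.6833 tY=1.8159  stride 1/|dx|=1.0353 1/|dy|=3.8637
    cross x-line → (3,1), t=0.6833
    cross x-line → (2,1), t=1.7186
    cross y-line → (2,2), t=1.8159 (wall)
  → r_1 = 1.8159
beam 2: φ=0°, α=255°
  d=(-0.2588,-0.9659)  start (4,1)  tX=2.5500 tY=0.5487  stride 1/|dx|=3.8637 1/|dy|=1.0353
    cross y-line → (4,0), t=0.5487 (wall)
  → r_2 = 0.5487
beam 3: φ=90°, α=345°
  d=(0.9659,-0.2588)  start (4,1)  tX=0.3520 tY=2.0478  stride 1/|dx|=1.0353 1/|dy|=3.8637
    cross x-line → (5,1), t=0.3520
    cross x-line → (6,1), t=1.3873
    cross y-line → (6,0), t=2.0478 (wall)
  → r_3 = 2.0478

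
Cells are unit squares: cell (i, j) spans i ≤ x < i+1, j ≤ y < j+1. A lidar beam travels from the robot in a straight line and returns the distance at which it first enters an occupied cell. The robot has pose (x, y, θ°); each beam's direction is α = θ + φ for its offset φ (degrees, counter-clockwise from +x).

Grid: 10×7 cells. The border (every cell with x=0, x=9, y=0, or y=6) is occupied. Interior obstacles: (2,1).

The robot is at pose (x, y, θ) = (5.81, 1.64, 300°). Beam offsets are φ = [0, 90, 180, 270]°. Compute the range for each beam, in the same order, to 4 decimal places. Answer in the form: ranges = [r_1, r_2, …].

ranges = [0.7390, 3.6835, 5.0345, 1.2800]

beam 1: φ=0°, α=300°
  cosα=0.5000 sinα=-0.8660 | (5,1) | tMaxX 0.3800 tMaxY 0.7390 | tΔX 2.0000 tΔY 1.1547
    t=0.3800 [x] (6,1)
    t=0.7390 [y] (6,0) — stop
  → r_1 = 0.7390
beam 2: φ=90°, α=30°
  cosα=0.8660 sinα=0.5000 | (5,1) | tMaxX 0.2194 tMaxY 0.7200 | tΔX 1.1547 tΔY 2.0000
    t=0.2194 [x] (6,1)
    t=0.7200 [y] (6,2)
    t=1.3741 [x] (7,2)
    t=2.5288 [x] (8,2)
    t=2.7200 [y] (8,3)
    t=3.6835 [x] (9,3) — stop
  → r_2 = 3.6835
beam 3: φ=180°, α=120°
  cosα=-0.5000 sinα=0.8660 | (5,1) | tMaxX 1.6200 tMaxY 0.4157 | tΔX 2.0000 tΔY 1.1547
    t=0.4157 [y] (5,2)
    t=1.5704 [y] (5,3)
    t=1.6200 [x] (4,3)
    t=2.7251 [y] (4,4)
    t=3.6200 [x] (3,4)
    t=3.8798 [y] (3,5)
    t=5.0345 [y] (3,6) — stop
  → r_3 = 5.0345
beam 4: φ=270°, α=210°
  cosα=-0.8660 sinα=-0.5000 | (5,1) | tMaxX 0.9353 tMaxY 1.2800 | tΔX 1.1547 tΔY 2.0000
    t=0.9353 [x] (4,1)
    t=1.2800 [y] (4,0) — stop
  → r_4 = 1.2800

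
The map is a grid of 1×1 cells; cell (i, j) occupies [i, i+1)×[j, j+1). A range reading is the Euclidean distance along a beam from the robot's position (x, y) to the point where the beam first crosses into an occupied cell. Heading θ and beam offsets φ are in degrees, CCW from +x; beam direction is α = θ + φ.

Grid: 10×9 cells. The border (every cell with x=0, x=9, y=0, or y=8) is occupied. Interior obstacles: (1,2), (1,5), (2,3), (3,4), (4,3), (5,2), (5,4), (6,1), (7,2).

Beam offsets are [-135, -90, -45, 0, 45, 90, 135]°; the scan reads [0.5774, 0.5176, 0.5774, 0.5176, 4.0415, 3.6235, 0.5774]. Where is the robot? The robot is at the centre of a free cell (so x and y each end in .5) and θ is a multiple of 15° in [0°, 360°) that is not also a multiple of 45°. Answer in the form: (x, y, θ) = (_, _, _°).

(x, y, θ) = (4.5, 4.5, 15°)

Candidates: 47 free-cell centres × 16 headings = 752 poses. Raycast each; keep the one whose scan matches to 4 dp.
  (8.5, 1.5, 300°): beam 1 = 1.5529 ≠ 0.5774 ✗
  (4.5, 1.5, 15°): beam 3 = 1.0000 ≠ 0.5774 ✗
  (6.5, 4.5, 75°): beam 1 = 1.7321 ≠ 0.5774 ✗
  (1.5, 3.5, 210°): beam 1 = 1.5529 ≠ 0.5774 ✗
  …
  (4.5, 4.5, 15°): r_1=0.5774, r_2=0.5176, r_3=0.5774, r_4=0.5176, r_5=4.0415, r_6=3.6235, r_7=0.5774 — all match ✓
Unique over the lattice → pose = (4.5, 4.5, 15°).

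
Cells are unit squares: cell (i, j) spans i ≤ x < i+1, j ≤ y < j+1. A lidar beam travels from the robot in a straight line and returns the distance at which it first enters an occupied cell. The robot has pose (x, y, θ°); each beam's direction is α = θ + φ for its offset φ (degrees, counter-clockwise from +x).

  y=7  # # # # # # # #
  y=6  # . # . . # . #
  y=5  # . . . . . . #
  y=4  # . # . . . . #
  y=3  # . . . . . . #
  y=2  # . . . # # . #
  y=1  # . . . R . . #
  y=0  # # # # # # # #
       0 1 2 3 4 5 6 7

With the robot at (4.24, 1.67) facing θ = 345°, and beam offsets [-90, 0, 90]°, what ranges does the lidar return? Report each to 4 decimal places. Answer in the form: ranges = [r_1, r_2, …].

beam 1: φ=-90°, α=255°
  cosα=-0.2588 sinα=-0.9659 | (4,1) | tMaxX 0.9273 tMaxY 0.6936 | tΔX 3.8637 tΔY 1.0353
    t=0.6936 [y] (4,0) — stop
  → r_1 = 0.6936
beam 2: φ=0°, α=345°
  cosα=0.9659 sinα=-0.2588 | (4,1) | tMaxX 0.7868 tMaxY 2.5887 | tΔX 1.0353 tΔY 3.8637
    t=0.7868 [x] (5,1)
    t=1.8221 [x] (6,1)
    t=2.5887 [y] (6,0) — stop
  → r_2 = 2.5887
beam 3: φ=90°, α=75°
  cosα=0.2588 sinα=0.9659 | (4,1) | tMaxX 2.9364 tMaxY 0.3416 | tΔX 3.8637 tΔY 1.0353
    t=0.3416 [y] (4,2) — stop
  → r_3 = 0.3416

ranges = [0.6936, 2.5887, 0.3416]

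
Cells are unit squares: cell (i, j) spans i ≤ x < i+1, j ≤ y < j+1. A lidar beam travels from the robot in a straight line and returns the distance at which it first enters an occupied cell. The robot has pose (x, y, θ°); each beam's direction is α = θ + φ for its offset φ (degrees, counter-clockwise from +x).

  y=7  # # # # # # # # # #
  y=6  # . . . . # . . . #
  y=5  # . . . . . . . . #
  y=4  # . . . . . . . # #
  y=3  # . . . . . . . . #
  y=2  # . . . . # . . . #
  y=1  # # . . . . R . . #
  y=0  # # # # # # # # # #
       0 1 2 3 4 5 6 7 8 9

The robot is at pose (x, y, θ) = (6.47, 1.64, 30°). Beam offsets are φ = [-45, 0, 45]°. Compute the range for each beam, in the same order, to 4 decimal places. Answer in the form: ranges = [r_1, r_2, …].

ranges = [2.4728, 2.9214, 5.5491]

beam 1: φ=-45°, α=345°
  d=(0.9659,-0.2588)  start (6,1)  tX=0.5487 tY=2.4728  stride 1/|dx|=1.0353 1/|dy|=3.8637
    cross x-line → (7,1), t=0.5487
    cross x-line → (8,1), t=1.5840
    cross y-line → (8,0), t=2.4728 (wall)
  → r_1 = 2.4728
beam 2: φ=0°, α=30°
  d=(0.8660,0.5000)  start (6,1)  tX=0.6120 tY=0.7200  stride 1/|dx|=1.1547 1/|dy|=2.0000
    cross x-line → (7,1), t=0.6120
    cross y-line → (7,2), t=0.7200
    cross x-line → (8,2), t=1.7667
    cross y-line → (8,3), t=2.7200
    cross x-line → (9,3), t=2.9214 (wall)
  → r_2 = 2.9214
beam 3: φ=45°, α=75°
  d=(0.2588,0.9659)  start (6,1)  tX=2.0478 tY=0.3727  stride 1/|dx|=3.8637 1/|dy|=1.0353
    cross y-line → (6,2), t=0.3727
    cross y-line → (6,3), t=1.4080
    cross x-line → (7,3), t=2.0478
    cross y-line → (7,4), t=2.4433
    cross y-line → (7,5), t=3.4785
    cross y-line → (7,6), t=4.5138
    cross y-line → (7,7), t=5.5491 (wall)
  → r_3 = 5.5491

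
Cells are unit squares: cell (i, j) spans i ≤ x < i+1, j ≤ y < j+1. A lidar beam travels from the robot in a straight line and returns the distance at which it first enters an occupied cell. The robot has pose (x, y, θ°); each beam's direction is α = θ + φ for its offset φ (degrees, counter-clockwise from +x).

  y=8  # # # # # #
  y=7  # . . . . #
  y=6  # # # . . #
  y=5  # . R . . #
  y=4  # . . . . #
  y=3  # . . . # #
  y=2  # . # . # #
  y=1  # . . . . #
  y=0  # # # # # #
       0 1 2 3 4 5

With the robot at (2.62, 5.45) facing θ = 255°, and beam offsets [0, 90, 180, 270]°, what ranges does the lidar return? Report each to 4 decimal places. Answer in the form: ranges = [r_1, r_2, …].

beam 1: φ=0°, α=255°
  direction (-0.2588, -0.9659); cell (2,5); t to first gridline: x 2.3955, y 0.4659 (then +3.8637 / +1.0353)
    (2,4) via y @ 0.4659
    (2,3) via y @ 1.5012
    (1,3) via x @ 2.3955
    (1,2) via y @ 2.5364
    (1,1) via y @ 3.5717
    (1,0) via y @ 4.6070  # hit
  → r_1 = 4.6070
beam 2: φ=90°, α=345°
  direction (0.9659, -0.2588); cell (2,5); t to first gridline: x 0.3934, y 1.7387 (then +1.0353 / +3.8637)
    (3,5) via x @ 0.3934
    (4,5) via x @ 1.4287
    (4,4) via y @ 1.7387
    (5,4) via x @ 2.4640  # hit
  → r_2 = 2.4640
beam 3: φ=180°, α=75°
  direction (0.2588, 0.9659); cell (2,5); t to first gridline: x 1.4682, y 0.5694 (then +3.8637 / +1.0353)
    (2,6) via y @ 0.5694  # hit
  → r_3 = 0.5694
beam 4: φ=270°, α=165°
  direction (-0.9659, 0.2588); cell (2,5); t to first gridline: x 0.6419, y 2.1250 (then +1.0353 / +3.8637)
    (1,5) via x @ 0.6419
    (0,5) via x @ 1.6771  # hit
  → r_4 = 1.6771

ranges = [4.6070, 2.4640, 0.5694, 1.6771]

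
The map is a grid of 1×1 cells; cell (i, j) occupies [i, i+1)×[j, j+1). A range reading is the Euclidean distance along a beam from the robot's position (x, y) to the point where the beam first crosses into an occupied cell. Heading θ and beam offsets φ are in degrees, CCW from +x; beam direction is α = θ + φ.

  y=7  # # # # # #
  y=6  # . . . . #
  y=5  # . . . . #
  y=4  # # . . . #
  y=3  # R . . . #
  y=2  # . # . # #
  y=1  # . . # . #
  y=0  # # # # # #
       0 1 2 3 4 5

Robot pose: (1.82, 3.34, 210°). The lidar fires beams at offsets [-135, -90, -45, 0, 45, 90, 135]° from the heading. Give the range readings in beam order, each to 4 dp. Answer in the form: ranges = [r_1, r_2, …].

beam 1: φ=-135°, α=75°
  direction (0.2588, 0.9659); cell (1,3); t to first gridline: x 0.6955, y 0.6833 (then +3.8637 / +1.0353)
    (1,4) via y @ 0.6833  # hit
  → r_1 = 0.6833
beam 2: φ=-90°, α=120°
  direction (-0.5000, 0.8660); cell (1,3); t to first gridline: x 1.6400, y 0.7621 (then +2.0000 / +1.1547)
    (1,4) via y @ 0.7621  # hit
  → r_2 = 0.7621
beam 3: φ=-45°, α=165°
  direction (-0.9659, 0.2588); cell (1,3); t to first gridline: x 0.8489, y 2.5500 (then +1.0353 / +3.8637)
    (0,3) via x @ 0.8489  # hit
  → r_3 = 0.8489
beam 4: φ=0°, α=210°
  direction (-0.8660, -0.5000); cell (1,3); t to first gridline: x 0.9469, y 0.6800 (then +1.1547 / +2.0000)
    (1,2) via y @ 0.6800
    (0,2) via x @ 0.9469  # hit
  → r_4 = 0.9469
beam 5: φ=45°, α=255°
  direction (-0.2588, -0.9659); cell (1,3); t to first gridline: x 3.1682, y 0.3520 (then +3.8637 / +1.0353)
    (1,2) via y @ 0.3520
    (1,1) via y @ 1.3873
    (1,0) via y @ 2.4225  # hit
  → r_5 = 2.4225
beam 6: φ=90°, α=300°
  direction (0.5000, -0.8660); cell (1,3); t to first gridline: x 0.3600, y 0.3926 (then +2.0000 / +1.1547)
    (2,3) via x @ 0.3600
    (2,2) via y @ 0.3926  # hit
  → r_6 = 0.3926
beam 7: φ=135°, α=345°
  direction (0.9659, -0.2588); cell (1,3); t to first gridline: x 0.1863, y 1.3137 (then +1.0353 / +3.8637)
    (2,3) via x @ 0.1863
    (3,3) via x @ 1.2216
    (3,2) via y @ 1.3137
    (4,2) via x @ 2.2569  # hit
  → r_7 = 2.2569

ranges = [0.6833, 0.7621, 0.8489, 0.9469, 2.4225, 0.3926, 2.2569]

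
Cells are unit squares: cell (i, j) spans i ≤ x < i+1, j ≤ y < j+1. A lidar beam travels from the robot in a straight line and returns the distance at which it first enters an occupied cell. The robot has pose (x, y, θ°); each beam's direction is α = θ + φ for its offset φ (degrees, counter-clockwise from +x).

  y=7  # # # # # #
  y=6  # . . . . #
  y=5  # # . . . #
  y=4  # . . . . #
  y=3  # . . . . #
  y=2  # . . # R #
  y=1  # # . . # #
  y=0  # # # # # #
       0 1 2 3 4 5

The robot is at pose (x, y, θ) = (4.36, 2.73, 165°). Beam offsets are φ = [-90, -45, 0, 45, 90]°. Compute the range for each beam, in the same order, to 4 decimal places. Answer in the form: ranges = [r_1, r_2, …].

ranges = [2.4728, 4.9306, 0.3727, 0.4157, 0.7558]

beam 1: φ=-90°, α=75°
  dir = (cos 75°, sin 75°) = (0.2588, 0.9659); from cell (4,2)
  next x-line at t=2.4728, next y-line at t=0.2795; Δt_x=3.8637, Δt_y=1.0353
    y: enter (4,3) at t=0.2795
    y: enter (4,4) at t=1.3148
    y: enter (4,5) at t=2.3501
    x: enter (5,5) at t=2.4728 ← occupied
  → r_1 = 2.4728
beam 2: φ=-45°, α=120°
  dir = (cos 120°, sin 120°) = (-0.5000, 0.8660); from cell (4,2)
  next x-line at t=0.7200, next y-line at t=0.3118; Δt_x=2.0000, Δt_y=1.1547
    y: enter (4,3) at t=0.3118
    x: enter (3,3) at t=0.7200
    y: enter (3,4) at t=1.4665
    y: enter (3,5) at t=2.6212
    x: enter (2,5) at t=2.7200
    y: enter (2,6) at t=3.7759
    x: enter (1,6) at t=4.7200
    y: enter (1,7) at t=4.9306 ← occupied
  → r_2 = 4.9306
beam 3: φ=0°, α=165°
  dir = (cos 165°, sin 165°) = (-0.9659, 0.2588); from cell (4,2)
  next x-line at t=0.3727, next y-line at t=1.0432; Δt_x=1.0353, Δt_y=3.8637
    x: enter (3,2) at t=0.3727 ← occupied
  → r_3 = 0.3727
beam 4: φ=45°, α=210°
  dir = (cos 210°, sin 210°) = (-0.8660, -0.5000); from cell (4,2)
  next x-line at t=0.4157, next y-line at t=1.4600; Δt_x=1.1547, Δt_y=2.0000
    x: enter (3,2) at t=0.4157 ← occupied
  → r_4 = 0.4157
beam 5: φ=90°, α=255°
  dir = (cos 255°, sin 255°) = (-0.2588, -0.9659); from cell (4,2)
  next x-line at t=1.3909, next y-line at t=0.7558; Δt_x=3.8637, Δt_y=1.0353
    y: enter (4,1) at t=0.7558 ← occupied
  → r_5 = 0.7558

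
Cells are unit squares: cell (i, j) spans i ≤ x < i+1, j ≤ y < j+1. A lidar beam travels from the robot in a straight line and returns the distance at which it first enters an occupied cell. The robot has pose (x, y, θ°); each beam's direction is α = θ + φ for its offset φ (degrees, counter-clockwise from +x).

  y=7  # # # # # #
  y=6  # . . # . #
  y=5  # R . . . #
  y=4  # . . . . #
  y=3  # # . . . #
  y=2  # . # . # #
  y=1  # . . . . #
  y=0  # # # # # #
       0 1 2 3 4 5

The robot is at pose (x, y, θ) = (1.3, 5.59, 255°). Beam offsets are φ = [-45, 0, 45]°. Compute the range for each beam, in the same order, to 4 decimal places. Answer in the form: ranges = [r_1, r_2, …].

ranges = [0.3464, 1.1591, 2.9907]

beam 1: φ=-45°, α=210°
  d=(-0.8660,-0.5000)  start (1,5)  tX=0.3464 tY=1.1800  stride 1/|dx|=1.1547 1/|dy|=2.0000
    cross x-line → (0,5), t=0.3464 (wall)
  → r_1 = 0.3464
beam 2: φ=0°, α=255°
  d=(-0.2588,-0.9659)  start (1,5)  tX=1.1591 tY=0.6108  stride 1/|dx|=3.8637 1/|dy|=1.0353
    cross y-line → (1,4), t=0.6108
    cross x-line → (0,4), t=1.1591 (wall)
  → r_2 = 1.1591
beam 3: φ=45°, α=300°
  d=(0.5000,-0.8660)  start (1,5)  tX=1.4000 tY=0.6813  stride 1/|dx|=2.0000 1/|dy|=1.1547
    cross y-line → (1,4), t=0.6813
    cross x-line → (2,4), t=1.4000
    cross y-line → (2,3), t=1.8360
    cross y-line → (2,2), t=2.9907 (wall)
  → r_3 = 2.9907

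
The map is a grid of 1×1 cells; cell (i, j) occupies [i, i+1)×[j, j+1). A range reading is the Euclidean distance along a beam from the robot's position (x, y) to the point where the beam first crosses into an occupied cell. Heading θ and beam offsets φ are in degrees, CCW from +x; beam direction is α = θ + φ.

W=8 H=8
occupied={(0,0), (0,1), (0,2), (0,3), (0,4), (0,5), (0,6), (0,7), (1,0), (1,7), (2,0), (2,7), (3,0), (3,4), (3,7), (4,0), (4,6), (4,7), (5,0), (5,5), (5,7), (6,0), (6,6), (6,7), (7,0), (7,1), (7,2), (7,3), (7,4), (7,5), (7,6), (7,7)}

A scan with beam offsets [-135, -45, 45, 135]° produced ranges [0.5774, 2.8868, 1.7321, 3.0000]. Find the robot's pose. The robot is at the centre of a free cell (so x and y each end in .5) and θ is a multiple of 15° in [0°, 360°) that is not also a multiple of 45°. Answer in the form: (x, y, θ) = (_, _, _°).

Candidates: 32 free-cell centres × 16 headings = 512 poses. Raycast each; keep the one whose scan matches to 4 dp.
  (5.5, 4.5, 30°): beam 1 = 3.6235 ≠ 0.5774 ✗
  (1.5, 2.5, 15°): beam 1 = 1.0000 ≠ 0.5774 ✗
  (3.5, 3.5, 150°): beam 1 = 3.6235 ≠ 0.5774 ✗
  …
  (2.5, 4.5, 105°): r_1=0.5774, r_2=2.8868, r_3=1.7321, r_4=3.0000 — all match ✓
Only this pose fits every beam.

(x, y, θ) = (2.5, 4.5, 105°)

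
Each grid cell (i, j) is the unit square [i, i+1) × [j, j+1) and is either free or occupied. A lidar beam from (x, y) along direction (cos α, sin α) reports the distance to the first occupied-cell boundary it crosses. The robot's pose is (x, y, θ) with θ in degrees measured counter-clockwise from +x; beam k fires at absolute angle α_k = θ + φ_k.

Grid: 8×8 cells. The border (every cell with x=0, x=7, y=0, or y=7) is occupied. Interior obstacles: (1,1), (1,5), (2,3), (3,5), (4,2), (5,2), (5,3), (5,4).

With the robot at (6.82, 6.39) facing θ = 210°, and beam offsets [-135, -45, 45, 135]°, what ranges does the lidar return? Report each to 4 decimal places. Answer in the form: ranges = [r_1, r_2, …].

beam 1: φ=-135°, α=75°
  cosα=0.2588 sinα=0.9659 | (6,6) | tMaxX 0.6955 tMaxY 0.6315 | tΔX 3.8637 tΔY 1.0353
    t=0.6315 [y] (6,7) — stop
  → r_1 = 0.6315
beam 2: φ=-45°, α=165°
  cosα=-0.9659 sinα=0.2588 | (6,6) | tMaxX 0.8489 tMaxY 2.3569 | tΔX 1.0353 tΔY 3.8637
    t=0.8489 [x] (5,6)
    t=1.8842 [x] (4,6)
    t=2.3569 [y] (4,7) — stop
  → r_2 = 2.3569
beam 3: φ=45°, α=255°
  cosα=-0.2588 sinα=-0.9659 | (6,6) | tMaxX 3.1682 tMaxY 0.4038 | tΔX 3.8637 tΔY 1.0353
    t=0.4038 [y] (6,5)
    t=1.4390 [y] (6,4)
    t=2.4743 [y] (6,3)
    t=3.1682 [x] (5,3) — stop
  → r_3 = 3.1682
beam 4: φ=135°, α=345°
  cosα=0.9659 sinα=-0.2588 | (6,6) | tMaxX 0.1863 tMaxY 1.5068 | tΔX 1.0353 tΔY 3.8637
    t=0.1863 [x] (7,6) — stop
  → r_4 = 0.1863

ranges = [0.6315, 2.3569, 3.1682, 0.1863]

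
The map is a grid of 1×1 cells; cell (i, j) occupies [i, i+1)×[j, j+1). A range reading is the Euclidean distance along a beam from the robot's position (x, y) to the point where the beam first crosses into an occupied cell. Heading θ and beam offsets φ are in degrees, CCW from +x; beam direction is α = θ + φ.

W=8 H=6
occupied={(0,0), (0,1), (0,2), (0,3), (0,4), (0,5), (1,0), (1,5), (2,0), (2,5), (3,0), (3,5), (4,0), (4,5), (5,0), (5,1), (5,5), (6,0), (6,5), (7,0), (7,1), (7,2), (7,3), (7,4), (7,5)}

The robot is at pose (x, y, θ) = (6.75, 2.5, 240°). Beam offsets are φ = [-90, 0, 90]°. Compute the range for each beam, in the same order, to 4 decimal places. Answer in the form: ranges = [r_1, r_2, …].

ranges = [5.0000, 1.5000, 0.2887]

beam 1: φ=-90°, α=150°
  dir = (cos 150°, sin 150°) = (-0.8660, 0.5000); from cell (6,2)
  next x-line at t=0.8660, next y-line at t=1.0000; Δt_x=1.1547, Δt_y=2.0000
    x: enter (5,2) at t=0.8660
    y: enter (5,3) at t=1.0000
    x: enter (4,3) at t=2.0207
    y: enter (4,4) at t=3.0000
    x: enter (3,4) at t=3.1754
    x: enter (2,4) at t=4.3301
    y: enter (2,5) at t=5.0000 ← occupied
  → r_1 = 5.0000
beam 2: φ=0°, α=240°
  dir = (cos 240°, sin 240°) = (-0.5000, -0.8660); from cell (6,2)
  next x-line at t=1.5000, next y-line at t=0.5774; Δt_x=2.0000, Δt_y=1.1547
    y: enter (6,1) at t=0.5774
    x: enter (5,1) at t=1.5000 ← occupied
  → r_2 = 1.5000
beam 3: φ=90°, α=330°
  dir = (cos 330°, sin 330°) = (0.8660, -0.5000); from cell (6,2)
  next x-line at t=0.2887, next y-line at t=1.0000; Δt_x=1.1547, Δt_y=2.0000
    x: enter (7,2) at t=0.2887 ← occupied
  → r_3 = 0.2887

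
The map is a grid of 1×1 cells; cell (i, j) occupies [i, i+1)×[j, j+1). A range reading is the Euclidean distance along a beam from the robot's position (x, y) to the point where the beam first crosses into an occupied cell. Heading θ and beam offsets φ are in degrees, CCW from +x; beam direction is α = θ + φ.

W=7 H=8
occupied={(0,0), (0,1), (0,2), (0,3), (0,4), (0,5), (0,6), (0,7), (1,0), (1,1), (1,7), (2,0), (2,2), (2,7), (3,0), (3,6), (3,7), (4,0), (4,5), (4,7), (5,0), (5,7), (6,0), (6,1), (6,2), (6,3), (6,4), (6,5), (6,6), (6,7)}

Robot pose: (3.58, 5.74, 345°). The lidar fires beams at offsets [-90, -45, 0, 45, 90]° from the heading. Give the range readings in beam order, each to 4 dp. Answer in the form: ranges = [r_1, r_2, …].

ranges = [2.8367, 0.8400, 0.4348, 0.4850, 0.2692]

beam 1: φ=-90°, α=255°
  dir = (cos 255°, sin 255°) = (-0.2588, -0.9659); from cell (3,5)
  next x-line at t=2.2409, next y-line at t=0.7661; Δt_x=3.8637, Δt_y=1.0353
    y: enter (3,4) at t=0.7661
    y: enter (3,3) at t=1.8014
    x: enter (2,3) at t=2.2409
    y: enter (2,2) at t=2.8367 ← occupied
  → r_1 = 2.8367
beam 2: φ=-45°, α=300°
  dir = (cos 300°, sin 300°) = (0.5000, -0.8660); from cell (3,5)
  next x-line at t=0.8400, next y-line at t=0.8545; Δt_x=2.0000, Δt_y=1.1547
    x: enter (4,5) at t=0.8400 ← occupied
  → r_2 = 0.8400
beam 3: φ=0°, α=345°
  dir = (cos 345°, sin 345°) = (0.9659, -0.2588); from cell (3,5)
  next x-line at t=0.4348, next y-line at t=2.8591; Δt_x=1.0353, Δt_y=3.8637
    x: enter (4,5) at t=0.4348 ← occupied
  → r_3 = 0.4348
beam 4: φ=45°, α=30°
  dir = (cos 30°, sin 30°) = (0.8660, 0.5000); from cell (3,5)
  next x-line at t=0.4850, next y-line at t=0.5200; Δt_x=1.1547, Δt_y=2.0000
    x: enter (4,5) at t=0.4850 ← occupied
  → r_4 = 0.4850
beam 5: φ=90°, α=75°
  dir = (cos 75°, sin 75°) = (0.2588, 0.9659); from cell (3,5)
  next x-line at t=1.6228, next y-line at t=0.2692; Δt_x=3.8637, Δt_y=1.0353
    y: enter (3,6) at t=0.2692 ← occupied
  → r_5 = 0.2692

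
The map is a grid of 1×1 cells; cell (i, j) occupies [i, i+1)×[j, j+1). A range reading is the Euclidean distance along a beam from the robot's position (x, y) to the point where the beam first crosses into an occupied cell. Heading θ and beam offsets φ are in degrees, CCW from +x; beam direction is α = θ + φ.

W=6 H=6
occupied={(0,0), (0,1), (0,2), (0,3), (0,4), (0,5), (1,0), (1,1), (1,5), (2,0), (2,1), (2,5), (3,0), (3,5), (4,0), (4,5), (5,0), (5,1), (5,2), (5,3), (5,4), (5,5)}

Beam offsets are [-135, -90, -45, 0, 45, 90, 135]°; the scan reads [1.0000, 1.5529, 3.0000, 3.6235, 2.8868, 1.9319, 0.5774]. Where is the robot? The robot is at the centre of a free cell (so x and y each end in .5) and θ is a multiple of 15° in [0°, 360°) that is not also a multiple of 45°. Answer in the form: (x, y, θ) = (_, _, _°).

Candidates: 14 free-cell centres × 16 headings = 224 poses. Raycast each; keep the one whose scan matches to 4 dp.
  (2.5, 3.5, 165°): beam 1 = 2.8868 ≠ 1.0000 ✗
  (4.5, 1.5, 255°): beam 1 = 4.0415 ≠ 1.0000 ✗
  (3.5, 4.5, 240°): beam 1 = 0.5176 ≠ 1.0000 ✗
  (4.5, 4.5, 30°): beam 1 = 3.6235 ≠ 1.0000 ✗
  …
  (4.5, 3.5, 195°): r_1=1.0000, r_2=1.5529, r_3=3.0000, r_4=3.6235, r_5=2.8868, r_6=1.9319, r_7=0.5774 — all match ✓
Unique over the lattice → pose = (4.5, 3.5, 195°).

(x, y, θ) = (4.5, 3.5, 195°)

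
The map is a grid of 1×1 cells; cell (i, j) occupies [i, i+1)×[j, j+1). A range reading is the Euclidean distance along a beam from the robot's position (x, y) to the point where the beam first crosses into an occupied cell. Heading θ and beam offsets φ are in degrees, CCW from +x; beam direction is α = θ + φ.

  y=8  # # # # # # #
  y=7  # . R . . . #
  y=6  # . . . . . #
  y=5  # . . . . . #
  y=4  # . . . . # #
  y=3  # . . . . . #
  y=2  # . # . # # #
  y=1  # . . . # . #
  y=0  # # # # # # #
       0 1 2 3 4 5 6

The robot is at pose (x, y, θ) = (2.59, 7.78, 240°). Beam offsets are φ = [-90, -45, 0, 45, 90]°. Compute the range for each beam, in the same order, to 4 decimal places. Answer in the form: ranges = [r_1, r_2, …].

ranges = [0.4400, 1.6461, 3.1800, 5.4478, 3.9375]

beam 1: φ=-90°, α=150°
  d=(-0.8660,0.5000)  start (2,7)  tX=0.6813 tY=0.4400  stride 1/|dx|=1.1547 1/|dy|=2.0000
    cross y-line → (2,8), t=0.4400 (wall)
  → r_1 = 0.4400
beam 2: φ=-45°, α=195°
  d=(-0.9659,-0.2588)  start (2,7)  tX=0.6108 tY=3.0137  stride 1/|dx|=1.0353 1/|dy|=3.8637
    cross x-line → (1,7), t=0.6108
    cross x-line → (0,7), t=1.6461 (wall)
  → r_2 = 1.6461
beam 3: φ=0°, α=240°
  d=(-0.5000,-0.8660)  start (2,7)  tX=1.1800 tY=0.9007  stride 1/|dx|=2.0000 1/|dy|=1.1547
    cross y-line → (2,6), t=0.9007
    cross x-line → (1,6), t=1.1800
    cross y-line → (1,5), t=2.0554
    cross x-line → (0,5), t=3.1800 (wall)
  → r_3 = 3.1800
beam 4: φ=45°, α=285°
  d=(0.2588,-0.9659)  start (2,7)  tX=1.5841 tY=0.8075  stride 1/|dx|=3.8637 1/|dy|=1.0353
    cross y-line → (2,6), t=0.8075
    cross x-line → (3,6), t=1.5841
    cross y-line → (3,5), t=1.8428
    cross y-line → (3,4), t=2.8781
    cross y-line → (3,3), t=3.9133
    cross y-line → (3,2), t=4.9486
    cross x-line → (4,2), t=5.4478 (wall)
  → r_4 = 5.4478
beam 5: φ=90°, α=330°
  d=(0.8660,-0.5000)  start (2,7)  tX=0.4734 tY=1.5600  stride 1/|dx|=1.1547 1/|dy|=2.0000
    cross x-line → (3,7), t=0.4734
    cross y-line → (3,6), t=1.5600
    cross x-line → (4,6), t=1.6281
    cross x-line → (5,6), t=2.7828
    cross y-line → (5,5), t=3.5600
    cross x-line → (6,5), t=3.9375 (wall)
  → r_5 = 3.9375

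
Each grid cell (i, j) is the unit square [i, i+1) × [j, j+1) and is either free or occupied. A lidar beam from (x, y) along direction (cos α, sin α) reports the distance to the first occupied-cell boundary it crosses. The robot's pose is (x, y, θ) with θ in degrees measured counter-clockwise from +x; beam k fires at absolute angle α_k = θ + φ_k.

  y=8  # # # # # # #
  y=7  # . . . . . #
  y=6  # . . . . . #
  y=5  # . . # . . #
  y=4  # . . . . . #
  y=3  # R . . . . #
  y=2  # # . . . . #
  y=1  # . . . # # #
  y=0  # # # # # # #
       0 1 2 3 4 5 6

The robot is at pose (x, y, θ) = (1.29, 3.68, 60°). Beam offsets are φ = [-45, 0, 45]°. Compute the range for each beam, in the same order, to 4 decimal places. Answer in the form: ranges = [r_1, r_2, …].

beam 1: φ=-45°, α=15°
  cosα=0.9659 sinα=0.2588 | (1,3) | tMaxX 0.7350 tMaxY 1.2364 | tΔX 1.0353 tΔY 3.8637
    t=0.7350 [x] (2,3)
    t=1.2364 [y] (2,4)
    t=1.7703 [x] (3,4)
    t=2.8056 [x] (4,4)
    t=3.8409 [x] (5,4)
    t=4.8762 [x] (6,4) — stop
  → r_1 = 4.8762
beam 2: φ=0°, α=60°
  cosα=0.5000 sinα=0.8660 | (1,3) | tMaxX 1.4200 tMaxY 0.3695 | tΔX 2.0000 tΔY 1.1547
    t=0.3695 [y] (1,4)
    t=1.4200 [x] (2,4)
    t=1.5242 [y] (2,5)
    t=2.6789 [y] (2,6)
    t=3.4200 [x] (3,6)
    t=3.8336 [y] (3,7)
    t=4.9883 [y] (3,8) — stop
  → r_2 = 4.9883
beam 3: φ=45°, α=105°
  cosα=-0.2588 sinα=0.9659 | (1,3) | tMaxX 1.1205 tMaxY 0.3313 | tΔX 3.8637 tΔY 1.0353
    t=0.3313 [y] (1,4)
    t=1.1205 [x] (0,4) — stop
  → r_3 = 1.1205

ranges = [4.8762, 4.9883, 1.1205]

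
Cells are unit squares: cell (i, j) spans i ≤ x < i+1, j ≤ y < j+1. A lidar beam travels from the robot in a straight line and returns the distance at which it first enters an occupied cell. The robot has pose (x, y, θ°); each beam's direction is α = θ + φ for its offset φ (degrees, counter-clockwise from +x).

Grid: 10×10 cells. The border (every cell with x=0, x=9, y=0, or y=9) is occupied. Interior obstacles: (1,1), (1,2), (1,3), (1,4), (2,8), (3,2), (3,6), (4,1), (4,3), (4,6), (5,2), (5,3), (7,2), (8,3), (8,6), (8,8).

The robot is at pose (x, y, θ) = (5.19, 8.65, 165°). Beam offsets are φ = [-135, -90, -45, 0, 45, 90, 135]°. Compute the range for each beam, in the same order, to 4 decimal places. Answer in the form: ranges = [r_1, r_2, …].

beam 1: φ=-135°, α=30°
  direction (0.8660, 0.5000); cell (5,8); t to first gridline: x 0.9353, y 0.7000 (then +1.1547 / +2.0000)
    (5,9) via y @ 0.7000  # hit
  → r_1 = 0.7000
beam 2: φ=-90°, α=75°
  direction (0.2588, 0.9659); cell (5,8); t to first gridline: x 3.1296, y 0.3623 (then +3.8637 / +1.0353)
    (5,9) via y @ 0.3623  # hit
  → r_2 = 0.3623
beam 3: φ=-45°, α=120°
  direction (-0.5000, 0.8660); cell (5,8); t to first gridline: x 0.3800, y 0.4041 (then +2.0000 / +1.1547)
    (4,8) via x @ 0.3800
    (4,9) via y @ 0.4041  # hit
  → r_3 = 0.4041
beam 4: φ=0°, α=165°
  direction (-0.9659, 0.2588); cell (5,8); t to first gridline: x 0.1967, y 1.3523 (then +1.0353 / +3.8637)
    (4,8) via x @ 0.1967
    (3,8) via x @ 1.2320
    (3,9) via y @ 1.3523  # hit
  → r_4 = 1.3523
beam 5: φ=45°, α=210°
  direction (-0.8660, -0.5000); cell (5,8); t to first gridline: x 0.2194, y 1.3000 (then +1.1547 / +2.0000)
    (4,8) via x @ 0.2194
    (4,7) via y @ 1.3000
    (3,7) via x @ 1.3741
    (2,7) via x @ 2.5288
    (2,6) via y @ 3.3000
    (1,6) via x @ 3.6835
    (0,6) via x @ 4.8382  # hit
  → r_5 = 4.8382
beam 6: φ=90°, α=255°
  direction (-0.2588, -0.9659); cell (5,8); t to first gridline: x 0.7341, y 0.6729 (then +3.8637 / +1.0353)
    (5,7) via y @ 0.6729
    (4,7) via x @ 0.7341
    (4,6) via y @ 1.7082  # hit
  → r_6 = 1.7082
beam 7: φ=135°, α=300°
  direction (0.5000, -0.8660); cell (5,8); t to first gridline: x 1.6200, y 0.7506 (then +2.0000 / +1.1547)
    (5,7) via y @ 0.7506
    (6,7) via x @ 1.6200
    (6,6) via y @ 1.9053
    (6,5) via y @ 3.0600
    (7,5) via x @ 3.6200
    (7,4) via y @ 4.2147
    (7,3) via y @ 5.3694
    (8,3) via x @ 5.6200  # hit
  → r_7 = 5.6200

ranges = [0.7000, 0.3623, 0.4041, 1.3523, 4.8382, 1.7082, 5.6200]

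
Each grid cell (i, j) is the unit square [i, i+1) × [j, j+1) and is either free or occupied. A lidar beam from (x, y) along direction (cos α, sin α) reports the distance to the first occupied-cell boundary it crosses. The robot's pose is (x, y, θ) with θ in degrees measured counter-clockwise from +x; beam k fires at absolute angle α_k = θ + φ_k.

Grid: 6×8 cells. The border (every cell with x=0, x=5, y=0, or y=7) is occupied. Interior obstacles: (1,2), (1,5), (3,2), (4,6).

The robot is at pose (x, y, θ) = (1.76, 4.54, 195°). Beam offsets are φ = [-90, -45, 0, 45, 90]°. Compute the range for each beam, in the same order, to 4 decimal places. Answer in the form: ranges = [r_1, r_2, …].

beam 1: φ=-90°, α=105°
  direction (-0.2588, 0.9659); cell (1,4); t to first gridline: x 2.9364, y 0.4762 (then +3.8637 / +1.0353)
    (1,5) via y @ 0.4762  # hit
  → r_1 = 0.4762
beam 2: φ=-45°, α=150°
  direction (-0.8660, 0.5000); cell (1,4); t to first gridline: x 0.8776, y 0.9200 (then +1.1547 / +2.0000)
    (0,4) via x @ 0.8776  # hit
  → r_2 = 0.8776
beam 3: φ=0°, α=195°
  direction (-0.9659, -0.2588); cell (1,4); t to first gridline: x 0.7868, y 2.0864 (then +1.0353 / +3.8637)
    (0,4) via x @ 0.7868  # hit
  → r_3 = 0.7868
beam 4: φ=45°, α=240°
  direction (-0.5000, -0.8660); cell (1,4); t to first gridline: x 1.5200, y 0.6235 (then +2.0000 / +1.1547)
    (1,3) via y @ 0.6235
    (0,3) via x @ 1.5200  # hit
  → r_4 = 1.5200
beam 5: φ=90°, α=285°
  direction (0.2588, -0.9659); cell (1,4); t to first gridline: x 0.9273, y 0.5590 (then +3.8637 / +1.0353)
    (1,3) via y @ 0.5590
    (2,3) via x @ 0.9273
    (2,2) via y @ 1.5943
    (2,1) via y @ 2.6296
    (2,0) via y @ 3.6649  # hit
  → r_5 = 3.6649

ranges = [0.4762, 0.8776, 0.7868, 1.5200, 3.6649]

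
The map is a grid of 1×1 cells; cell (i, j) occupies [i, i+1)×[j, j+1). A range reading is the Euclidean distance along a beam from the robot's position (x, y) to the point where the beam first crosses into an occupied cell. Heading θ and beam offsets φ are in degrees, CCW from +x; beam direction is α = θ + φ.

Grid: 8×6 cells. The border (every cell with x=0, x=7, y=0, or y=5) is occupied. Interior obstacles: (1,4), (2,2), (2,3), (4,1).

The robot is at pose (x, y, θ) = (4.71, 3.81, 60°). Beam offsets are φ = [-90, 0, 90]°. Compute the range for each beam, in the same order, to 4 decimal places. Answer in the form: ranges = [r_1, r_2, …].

beam 1: φ=-90°, α=330°
  cosα=0.8660 sinα=-0.5000 | (4,3) | tMaxX 0.3349 tMaxY 1.6200 | tΔX 1.1547 tΔY 2.0000
    t=0.3349 [x] (5,3)
    t=1.4896 [x] (6,3)
    t=1.6200 [y] (6,2)
    t=2.6443 [x] (7,2) — stop
  → r_1 = 2.6443
beam 2: φ=0°, α=60°
  cosα=0.5000 sinα=0.8660 | (4,3) | tMaxX 0.5800 tMaxY 0.2194 | tΔX 2.0000 tΔY 1.1547
    t=0.2194 [y] (4,4)
    t=0.5800 [x] (5,4)
    t=1.3741 [y] (5,5) — stop
  → r_2 = 1.3741
beam 3: φ=90°, α=150°
  cosα=-0.8660 sinα=0.5000 | (4,3) | tMaxX 0.8198 tMaxY 0.3800 | tΔX 1.1547 tΔY 2.0000
    t=0.3800 [y] (4,4)
    t=0.8198 [x] (3,4)
    t=1.9745 [x] (2,4)
    t=2.3800 [y] (2,5) — stop
  → r_3 = 2.3800

ranges = [2.6443, 1.3741, 2.3800]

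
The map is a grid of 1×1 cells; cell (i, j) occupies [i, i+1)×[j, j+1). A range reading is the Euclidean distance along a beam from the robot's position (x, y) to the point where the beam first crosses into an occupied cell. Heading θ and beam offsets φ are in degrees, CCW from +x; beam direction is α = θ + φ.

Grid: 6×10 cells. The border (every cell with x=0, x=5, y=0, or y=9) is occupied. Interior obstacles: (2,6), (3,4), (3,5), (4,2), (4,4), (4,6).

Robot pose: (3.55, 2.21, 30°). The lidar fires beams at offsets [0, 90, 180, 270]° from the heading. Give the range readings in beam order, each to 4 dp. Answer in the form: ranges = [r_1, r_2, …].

beam 1: φ=0°, α=30°
  direction (0.8660, 0.5000); cell (3,2); t to first gridline: x 0.5196, y 1.5800 (then +1.1547 / +2.0000)
    (4,2) via x @ 0.5196  # hit
  → r_1 = 0.5196
beam 2: φ=90°, α=120°
  direction (-0.5000, 0.8660); cell (3,2); t to first gridline: x 1.1000, y 0.9122 (then +2.0000 / +1.1547)
    (3,3) via y @ 0.9122
    (2,3) via x @ 1.1000
    (2,4) via y @ 2.0669
    (1,4) via x @ 3.1000
    (1,5) via y @ 3.2216
    (1,6) via y @ 4.3763
    (0,6) via x @ 5.1000  # hit
  → r_2 = 5.1000
beam 3: φ=180°, α=210°
  direction (-0.8660, -0.5000); cell (3,2); t to first gridline: x 0.6351, y 0.4200 (then +1.1547 / +2.0000)
    (3,1) via y @ 0.4200
    (2,1) via x @ 0.6351
    (1,1) via x @ 1.7898
    (1,0) via y @ 2.4200  # hit
  → r_3 = 2.4200
beam 4: φ=270°, α=300°
  direction (0.5000, -0.8660); cell (3,2); t to first gridline: x 0.9000, y 0.2425 (then +2.0000 / +1.1547)
    (3,1) via y @ 0.2425
    (4,1) via x @ 0.9000
    (4,0) via y @ 1.3972  # hit
  → r_4 = 1.3972

ranges = [0.5196, 5.1000, 2.4200, 1.3972]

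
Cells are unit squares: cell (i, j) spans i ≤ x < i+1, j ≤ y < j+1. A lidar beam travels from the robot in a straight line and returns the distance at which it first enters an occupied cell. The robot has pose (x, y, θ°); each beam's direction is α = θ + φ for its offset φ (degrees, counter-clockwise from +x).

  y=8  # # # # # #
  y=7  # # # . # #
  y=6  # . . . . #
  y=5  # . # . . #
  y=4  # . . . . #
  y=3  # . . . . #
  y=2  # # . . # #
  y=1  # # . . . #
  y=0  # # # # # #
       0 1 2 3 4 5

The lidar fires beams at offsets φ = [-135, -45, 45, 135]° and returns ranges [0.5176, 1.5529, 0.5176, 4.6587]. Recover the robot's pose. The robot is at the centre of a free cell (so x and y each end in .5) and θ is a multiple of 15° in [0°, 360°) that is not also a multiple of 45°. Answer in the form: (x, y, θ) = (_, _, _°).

Enumerate (i+0.5, j+0.5, θ) over the 21 free cells and 16 admissible headings. For each, cast all 4 beams and compare to the given ranges.
  (4.5, 3.5, 60°): beam 2 = 0.5176 ≠ 1.5529 ✗
  (4.5, 4.5, 255°): beam 1 = 3.0000 ≠ 0.5176 ✗
  (3.5, 1.5, 30°): beam 3 = 5.6940 ≠ 0.5176 ✗
  (3.5, 7.5, 150°): beam 2 = 0.5176 ≠ 1.5529 ✗
  (2.5, 1.5, 150°): beam 1 = 1.9319 ≠ 0.5176 ✗
  …
  (1.5, 5.5, 150°): r_1=0.5176, r_2=1.5529, r_3=0.5176, r_4=4.6587 — all match ✓
Unique over the lattice → pose = (1.5, 5.5, 150°).

(x, y, θ) = (1.5, 5.5, 150°)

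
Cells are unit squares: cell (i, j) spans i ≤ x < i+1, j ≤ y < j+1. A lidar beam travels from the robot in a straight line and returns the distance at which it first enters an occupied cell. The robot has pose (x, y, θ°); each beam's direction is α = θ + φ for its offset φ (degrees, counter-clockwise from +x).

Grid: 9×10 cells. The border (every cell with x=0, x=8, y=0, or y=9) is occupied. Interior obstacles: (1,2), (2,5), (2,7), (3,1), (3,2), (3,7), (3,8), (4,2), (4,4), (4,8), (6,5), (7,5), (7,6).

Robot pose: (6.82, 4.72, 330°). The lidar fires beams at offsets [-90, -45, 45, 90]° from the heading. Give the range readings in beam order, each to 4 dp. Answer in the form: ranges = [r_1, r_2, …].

beam 1: φ=-90°, α=240°
  direction (-0.5000, -0.8660); cell (6,4); t to first gridline: x 1.6400, y 0.8314 (then +2.0000 / +1.1547)
    (6,3) via y @ 0.8314
    (5,3) via x @ 1.6400
    (5,2) via y @ 1.9861
    (5,1) via y @ 3.1408
    (4,1) via x @ 3.6400
    (4,0) via y @ 4.2955  # hit
  → r_1 = 4.2955
beam 2: φ=-45°, α=285°
  direction (0.2588, -0.9659); cell (6,4); t to first gridline: x 0.6955, y 0.7454 (then +3.8637 / +1.0353)
    (7,4) via x @ 0.6955
    (7,3) via y @ 0.7454
    (7,2) via y @ 1.7807
    (7,1) via y @ 2.8160
    (7,0) via y @ 3.8512  # hit
  → r_2 = 3.8512
beam 3: φ=45°, α=15°
  direction (0.9659, 0.2588); cell (6,4); t to first gridline: x 0.1863, y 1.0818 (then +1.0353 / +3.8637)
    (7,4) via x @ 0.1863
    (7,5) via y @ 1.0818  # hit
  → r_3 = 1.0818
beam 4: φ=90°, α=60°
  direction (0.5000, 0.8660); cell (6,4); t to first gridline: x 0.3600, y 0.3233 (then +2.0000 / +1.1547)
    (6,5) via y @ 0.3233  # hit
  → r_4 = 0.3233

ranges = [4.2955, 3.8512, 1.0818, 0.3233]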